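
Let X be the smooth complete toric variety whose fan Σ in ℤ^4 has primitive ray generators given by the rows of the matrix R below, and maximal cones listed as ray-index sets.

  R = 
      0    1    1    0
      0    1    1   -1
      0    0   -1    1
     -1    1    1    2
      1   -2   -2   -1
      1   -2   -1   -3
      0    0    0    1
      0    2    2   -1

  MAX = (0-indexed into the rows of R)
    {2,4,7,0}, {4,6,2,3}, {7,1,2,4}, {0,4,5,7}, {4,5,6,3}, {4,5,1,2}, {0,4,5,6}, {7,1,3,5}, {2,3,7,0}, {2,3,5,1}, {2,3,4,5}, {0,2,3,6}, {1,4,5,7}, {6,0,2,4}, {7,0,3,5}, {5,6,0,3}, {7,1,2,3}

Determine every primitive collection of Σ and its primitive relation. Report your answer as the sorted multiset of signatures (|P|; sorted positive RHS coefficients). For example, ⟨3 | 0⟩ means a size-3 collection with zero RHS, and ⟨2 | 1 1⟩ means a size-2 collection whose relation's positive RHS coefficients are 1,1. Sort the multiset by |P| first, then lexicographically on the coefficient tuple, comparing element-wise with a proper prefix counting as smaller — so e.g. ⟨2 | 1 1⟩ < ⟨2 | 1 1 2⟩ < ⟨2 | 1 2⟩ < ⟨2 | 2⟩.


Primitive collections (9):

  • {0,1}:  v_{0} + v_{1} = v_{7}  ⟹  sig = ⟨2 | 1⟩
  • {1,6}:  v_{1} + v_{6} = v_{0}  ⟹  sig = ⟨2 | 1⟩
  • {6,7}:  v_{6} + v_{7} = 2·v_{0}  ⟹  sig = ⟨2 | 2⟩
  • {1,3,4}:  v_{1} + v_{3} + v_{4} = 0  ⟹  sig = ⟨3 | 0⟩
  • {0,3,4}:  v_{0} + v_{3} + v_{4} = v_{6}  ⟹  sig = ⟨3 | 1⟩
  • {2,5,6}:  v_{2} + v_{5} + v_{6} = v_{4}  ⟹  sig = ⟨3 | 1⟩
  • {3,4,7}:  v_{3} + v_{4} + v_{7} = v_{0}  ⟹  sig = ⟨3 | 1⟩
  • {0,2,5}:  v_{0} + v_{2} + v_{5} = v_{1} + v_{4}  ⟹  sig = ⟨3 | 1 1⟩
  • {2,5,7}:  v_{2} + v_{5} + v_{7} = 2·v_{1} + v_{4}  ⟹  sig = ⟨3 | 1 2⟩

so the primitive-relation signature multiset is
    ⟨2 | 1⟩
    ⟨2 | 1⟩
    ⟨2 | 2⟩
    ⟨3 | 0⟩
    ⟨3 | 1⟩
    ⟨3 | 1⟩
    ⟨3 | 1⟩
    ⟨3 | 1 1⟩
    ⟨3 | 1 2⟩


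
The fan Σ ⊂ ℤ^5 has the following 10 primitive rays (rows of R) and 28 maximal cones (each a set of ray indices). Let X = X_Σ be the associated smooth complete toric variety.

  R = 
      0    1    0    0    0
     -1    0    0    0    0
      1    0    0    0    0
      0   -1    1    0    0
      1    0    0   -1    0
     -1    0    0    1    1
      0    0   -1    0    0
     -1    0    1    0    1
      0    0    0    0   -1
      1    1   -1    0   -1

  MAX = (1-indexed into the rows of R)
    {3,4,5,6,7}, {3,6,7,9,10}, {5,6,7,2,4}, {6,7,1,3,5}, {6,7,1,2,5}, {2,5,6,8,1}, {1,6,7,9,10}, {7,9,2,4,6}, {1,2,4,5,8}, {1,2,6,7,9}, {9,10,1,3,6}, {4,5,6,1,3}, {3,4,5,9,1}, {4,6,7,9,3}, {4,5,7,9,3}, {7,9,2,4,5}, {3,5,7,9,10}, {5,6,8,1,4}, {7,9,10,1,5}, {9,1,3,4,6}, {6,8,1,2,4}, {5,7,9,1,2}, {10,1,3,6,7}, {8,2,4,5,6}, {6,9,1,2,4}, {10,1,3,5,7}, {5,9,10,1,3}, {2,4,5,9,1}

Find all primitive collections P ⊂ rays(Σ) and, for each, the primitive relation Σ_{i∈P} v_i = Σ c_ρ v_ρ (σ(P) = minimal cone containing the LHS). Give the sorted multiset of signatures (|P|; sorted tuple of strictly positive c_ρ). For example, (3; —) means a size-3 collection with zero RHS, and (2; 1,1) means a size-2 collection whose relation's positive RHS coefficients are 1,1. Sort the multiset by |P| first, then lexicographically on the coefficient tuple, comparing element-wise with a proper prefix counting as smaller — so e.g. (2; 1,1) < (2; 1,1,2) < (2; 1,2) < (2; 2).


The 12 primitive collections of Σ (r=10, n=5):

  P={2,3}:  v_{2} + v_{3} = 0  →  sig = (2; —)
  P={8,10}:  v_{8} + v_{10} = v_{1}  →  sig = (2; 1)
  P={4,10}:  v_{4} + v_{10} = v_{3} + v_{9}  →  sig = (2; 1,1)
  P={2,10}:  v_{2} + v_{10} = v_{1} + v_{7} + v_{9}  →  sig = (2; 1,1,1)
  P={7,8}:  v_{7} + v_{8} = v_{2} + v_{5} + v_{6}  →  sig = (2; 1,1,1)
  P={8,9}:  v_{8} + v_{9} = v_{1} + v_{2} + v_{4}  →  sig = (2; 1,1,1)
  P={3,8}:  v_{3} + v_{8} = v_{1} + v_{4} + v_{5} + v_{6}  →  sig = (2; 1,1,1,1)
  P={1,4,7}:  v_{1} + v_{4} + v_{7} = 0  →  sig = (3; —)
  P={5,6,9}:  v_{5} + v_{6} + v_{9} = 0  →  sig = (3; —)
  P={5,6,10}:  v_{5} + v_{6} + v_{10} = v_{1} + v_{3} + v_{7}  →  sig = (3; 1,1,1)
  P={1,3,7,9}:  v_{1} + v_{3} + v_{7} + v_{9} = v_{10}  →  sig = (4; 1)
  P={1,2,4,5,6}:  v_{1} + v_{2} + v_{4} + v_{5} + v_{6} = v_{8}  →  sig = (5; 1)

Sorted signature multiset PRS(X):
[(2; —), (2; 1), (2; 1,1), (2; 1,1,1), (2; 1,1,1), (2; 1,1,1), (2; 1,1,1,1), (3; —), (3; —), (3; 1,1,1), (4; 1), (5; 1)]


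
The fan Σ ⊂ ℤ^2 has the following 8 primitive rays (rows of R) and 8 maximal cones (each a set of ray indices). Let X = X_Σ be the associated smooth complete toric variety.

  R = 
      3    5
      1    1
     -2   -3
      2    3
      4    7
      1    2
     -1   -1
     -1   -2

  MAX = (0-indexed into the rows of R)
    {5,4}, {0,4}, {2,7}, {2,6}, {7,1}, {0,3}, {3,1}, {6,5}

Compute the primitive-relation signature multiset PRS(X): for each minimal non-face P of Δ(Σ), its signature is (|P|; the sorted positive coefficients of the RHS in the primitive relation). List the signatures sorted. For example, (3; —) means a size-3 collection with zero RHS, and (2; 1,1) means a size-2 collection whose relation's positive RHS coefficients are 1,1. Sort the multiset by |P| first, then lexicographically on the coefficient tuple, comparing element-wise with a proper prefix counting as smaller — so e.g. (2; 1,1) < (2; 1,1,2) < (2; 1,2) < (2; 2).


The 20 primitive collections of Σ (r=8, n=2):

  P={1,6}:  v_{1} + v_{6} = 0  so sig = (2; —)
  P={2,3}:  v_{2} + v_{3} = 0  so sig = (2; —)
  P={5,7}:  v_{5} + v_{7} = 0  so sig = (2; —)
  P={0,2}:  v_{0} + v_{2} = v_{5}  so sig = (2; 1)
  P={0,5}:  v_{0} + v_{5} = v_{4}  so sig = (2; 1)
  P={0,7}:  v_{0} + v_{7} = v_{3}  so sig = (2; 1)
  P={1,2}:  v_{1} + v_{2} = v_{7}  so sig = (2; 1)
  P={1,5}:  v_{1} + v_{5} = v_{3}  so sig = (2; 1)
  P={2,5}:  v_{2} + v_{5} = v_{6}  so sig = (2; 1)
  P={3,5}:  v_{3} + v_{5} = v_{0}  so sig = (2; 1)
  P={3,6}:  v_{3} + v_{6} = v_{5}  so sig = (2; 1)
  P={3,7}:  v_{3} + v_{7} = v_{1}  so sig = (2; 1)
  P={4,7}:  v_{4} + v_{7} = v_{0}  so sig = (2; 1)
  P={6,7}:  v_{6} + v_{7} = v_{2}  so sig = (2; 1)
  P={1,4}:  v_{1} + v_{4} = v_{0} + v_{3}  so sig = (2; 1,1)
  P={0,1}:  v_{0} + v_{1} = 2·v_{3}  so sig = (2; 2)
  P={0,6}:  v_{0} + v_{6} = 2·v_{5}  so sig = (2; 2)
  P={2,4}:  v_{2} + v_{4} = 2·v_{5}  so sig = (2; 2)
  P={3,4}:  v_{3} + v_{4} = 2·v_{0}  so sig = (2; 2)
  P={4,6}:  v_{4} + v_{6} = 3·v_{5}  so sig = (2; 3)

so the primitive-relation signature multiset is
    |P|=2: 20 collections, coeffs (), (), (), (1), (1), (1), (1), (1), (1), (1), (1), (1), (1), (1), (1,1), (2), (2), (2), (2), (3)


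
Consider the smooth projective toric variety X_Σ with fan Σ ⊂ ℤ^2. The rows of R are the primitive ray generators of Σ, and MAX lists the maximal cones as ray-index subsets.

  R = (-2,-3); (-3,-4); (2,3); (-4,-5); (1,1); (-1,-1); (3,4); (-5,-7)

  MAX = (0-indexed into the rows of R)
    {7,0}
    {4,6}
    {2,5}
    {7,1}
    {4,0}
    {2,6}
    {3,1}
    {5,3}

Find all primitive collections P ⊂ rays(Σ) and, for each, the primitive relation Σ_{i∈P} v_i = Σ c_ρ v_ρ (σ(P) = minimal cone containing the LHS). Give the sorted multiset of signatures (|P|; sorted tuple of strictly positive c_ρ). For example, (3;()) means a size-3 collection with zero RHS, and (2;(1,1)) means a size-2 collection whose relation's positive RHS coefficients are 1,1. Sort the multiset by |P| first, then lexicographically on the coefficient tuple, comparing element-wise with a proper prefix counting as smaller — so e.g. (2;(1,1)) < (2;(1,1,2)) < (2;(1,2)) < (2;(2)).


Minimal non-faces — 20 found among 8 rays, 8 max cones:

  P={0,2}:  v_{0} + v_{2} = 0  →  sig = (2;())
  P={1,6}:  v_{1} + v_{6} = 0  →  sig = (2;())
  P={4,5}:  v_{4} + v_{5} = 0  →  sig = (2;())
  P={0,1}:  v_{0} + v_{1} = v_{7}  →  sig = (2;(1))
  P={0,5}:  v_{0} + v_{5} = v_{1}  →  sig = (2;(1))
  P={0,6}:  v_{0} + v_{6} = v_{4}  →  sig = (2;(1))
  P={1,2}:  v_{1} + v_{2} = v_{5}  →  sig = (2;(1))
  P={1,4}:  v_{1} + v_{4} = v_{0}  →  sig = (2;(1))
  P={1,5}:  v_{1} + v_{5} = v_{3}  →  sig = (2;(1))
  P={2,4}:  v_{2} + v_{4} = v_{6}  →  sig = (2;(1))
  P={2,7}:  v_{2} + v_{7} = v_{1}  →  sig = (2;(1))
  P={3,4}:  v_{3} + v_{4} = v_{1}  →  sig = (2;(1))
  P={3,6}:  v_{3} + v_{6} = v_{5}  →  sig = (2;(1))
  P={5,6}:  v_{5} + v_{6} = v_{2}  →  sig = (2;(1))
  P={6,7}:  v_{6} + v_{7} = v_{0}  →  sig = (2;(1))
  P={0,3}:  v_{0} + v_{3} = 2·v_{1}  →  sig = (2;(2))
  P={2,3}:  v_{2} + v_{3} = 2·v_{5}  →  sig = (2;(2))
  P={4,7}:  v_{4} + v_{7} = 2·v_{0}  →  sig = (2;(2))
  P={5,7}:  v_{5} + v_{7} = 2·v_{1}  →  sig = (2;(2))
  P={3,7}:  v_{3} + v_{7} = 3·v_{1}  →  sig = (2;(3))

Signatures (|P|; sorted positive RHS coefficients), sorted:
    (2;())
    (2;())
    (2;())
    (2;(1))
    (2;(1))
    (2;(1))
    (2;(1))
    (2;(1))
    (2;(1))
    (2;(1))
    (2;(1))
    (2;(1))
    (2;(1))
    (2;(1))
    (2;(1))
    (2;(2))
    (2;(2))
    (2;(2))
    (2;(2))
    (2;(3))


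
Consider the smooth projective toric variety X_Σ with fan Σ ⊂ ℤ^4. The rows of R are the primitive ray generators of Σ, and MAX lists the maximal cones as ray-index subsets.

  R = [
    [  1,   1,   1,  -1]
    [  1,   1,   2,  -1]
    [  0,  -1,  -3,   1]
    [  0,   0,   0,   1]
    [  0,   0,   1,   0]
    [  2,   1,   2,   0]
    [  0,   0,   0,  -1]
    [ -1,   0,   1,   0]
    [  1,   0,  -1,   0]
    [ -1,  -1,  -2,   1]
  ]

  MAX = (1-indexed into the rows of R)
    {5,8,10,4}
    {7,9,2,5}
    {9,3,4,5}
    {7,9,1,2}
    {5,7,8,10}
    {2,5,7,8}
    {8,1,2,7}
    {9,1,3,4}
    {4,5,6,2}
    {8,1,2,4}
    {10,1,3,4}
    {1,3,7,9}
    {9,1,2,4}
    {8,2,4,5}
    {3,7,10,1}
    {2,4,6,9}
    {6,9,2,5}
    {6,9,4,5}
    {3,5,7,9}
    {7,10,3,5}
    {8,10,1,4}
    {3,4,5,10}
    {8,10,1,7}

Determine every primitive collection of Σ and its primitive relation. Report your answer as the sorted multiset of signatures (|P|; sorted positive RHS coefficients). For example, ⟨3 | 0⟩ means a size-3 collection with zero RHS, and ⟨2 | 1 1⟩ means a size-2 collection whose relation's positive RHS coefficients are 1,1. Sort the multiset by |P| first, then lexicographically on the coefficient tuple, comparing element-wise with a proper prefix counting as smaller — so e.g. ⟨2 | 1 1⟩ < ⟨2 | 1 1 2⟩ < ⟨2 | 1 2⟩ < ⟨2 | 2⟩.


Δ(Σ) — 10 vertices, 13 min non-faces:

  • {2,10}:  v_{2} + v_{10} = 0  ⟹  sig = ⟨2 | 0⟩
  • {4,7}:  v_{4} + v_{7} = 0  ⟹  sig = ⟨2 | 0⟩
  • {8,9}:  v_{8} + v_{9} = 0  ⟹  sig = ⟨2 | 0⟩
  • {1,5}:  v_{1} + v_{5} = v_{2}  ⟹  sig = ⟨2 | 1⟩
  • {2,3}:  v_{2} + v_{3} = v_{9}  ⟹  sig = ⟨2 | 1⟩
  • {3,8}:  v_{3} + v_{8} = v_{10}  ⟹  sig = ⟨2 | 1⟩
  • {9,10}:  v_{9} + v_{10} = v_{3}  ⟹  sig = ⟨2 | 1⟩
  • {6,7}:  v_{6} + v_{7} = v_{2} + v_{5} + v_{9}  ⟹  sig = ⟨2 | 1 1 1⟩
  • {6,8}:  v_{6} + v_{8} = v_{2} + v_{4} + v_{5}  ⟹  sig = ⟨2 | 1 1 1⟩
  • {6,10}:  v_{6} + v_{10} = v_{4} + v_{5} + v_{9}  ⟹  sig = ⟨2 | 1 1 1⟩
  • {1,6}:  v_{1} + v_{6} = 2·v_{2} + v_{4} + v_{9}  ⟹  sig = ⟨2 | 1 1 2⟩
  • {3,6}:  v_{3} + v_{6} = v_{4} + v_{5} + 2·v_{9}  ⟹  sig = ⟨2 | 1 1 2⟩
  • {2,4,5,9}:  v_{2} + v_{4} + v_{5} + v_{9} = v_{6}  ⟹  sig = ⟨4 | 1⟩

Hence PRS(X_Σ) =
    |P|=2: 12 collections, coeffs (), (), (), (1), (1), (1), (1), (1,1,1), (1,1,1), (1,1,1), (1,1,2), (1,1,2)
    |P|=4: 1 collection, coeffs (1)


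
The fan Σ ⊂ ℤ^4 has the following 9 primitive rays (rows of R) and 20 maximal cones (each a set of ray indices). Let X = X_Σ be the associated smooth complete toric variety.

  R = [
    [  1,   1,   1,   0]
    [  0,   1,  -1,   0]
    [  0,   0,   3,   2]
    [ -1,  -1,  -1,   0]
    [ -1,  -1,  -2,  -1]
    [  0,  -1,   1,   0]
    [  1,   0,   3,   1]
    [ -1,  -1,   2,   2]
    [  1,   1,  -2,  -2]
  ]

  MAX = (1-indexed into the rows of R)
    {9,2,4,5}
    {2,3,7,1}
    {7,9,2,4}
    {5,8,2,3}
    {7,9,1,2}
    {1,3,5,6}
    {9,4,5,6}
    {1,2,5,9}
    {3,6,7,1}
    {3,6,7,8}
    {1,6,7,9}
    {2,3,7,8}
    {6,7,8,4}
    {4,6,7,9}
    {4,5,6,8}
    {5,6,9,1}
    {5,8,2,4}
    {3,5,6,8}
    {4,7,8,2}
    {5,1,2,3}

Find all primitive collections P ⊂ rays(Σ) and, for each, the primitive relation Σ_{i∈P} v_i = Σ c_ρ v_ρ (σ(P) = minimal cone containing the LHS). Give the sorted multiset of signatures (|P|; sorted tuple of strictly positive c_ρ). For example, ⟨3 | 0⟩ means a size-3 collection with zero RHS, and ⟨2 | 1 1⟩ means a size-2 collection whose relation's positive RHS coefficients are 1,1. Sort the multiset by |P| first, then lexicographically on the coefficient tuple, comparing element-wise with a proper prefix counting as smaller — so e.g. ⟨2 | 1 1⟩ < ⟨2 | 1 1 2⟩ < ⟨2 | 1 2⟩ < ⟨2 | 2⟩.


7 minimal non-faces of Δ(Σ) (on 9 rays):

  • {1,4}:  v_{1} + v_{4} = 0 — sig = ⟨2 | 0⟩
  • {2,6}:  v_{2} + v_{6} = 0 — sig = ⟨2 | 0⟩
  • {8,9}:  v_{8} + v_{9} = 0 — sig = ⟨2 | 0⟩
  • {1,8}:  v_{1} + v_{8} = v_{3} — sig = ⟨2 | 1⟩
  • {3,4}:  v_{3} + v_{4} = v_{8} — sig = ⟨2 | 1⟩
  • {3,9}:  v_{3} + v_{9} = v_{1} — sig = ⟨2 | 1⟩
  • {5,7}:  v_{5} + v_{7} = v_{6} — sig = ⟨2 | 1⟩

Signatures (|P|; sorted positive RHS coefficients), sorted:
    ⟨2 | 0⟩
    ⟨2 | 0⟩
    ⟨2 | 0⟩
    ⟨2 | 1⟩
    ⟨2 | 1⟩
    ⟨2 | 1⟩
    ⟨2 | 1⟩


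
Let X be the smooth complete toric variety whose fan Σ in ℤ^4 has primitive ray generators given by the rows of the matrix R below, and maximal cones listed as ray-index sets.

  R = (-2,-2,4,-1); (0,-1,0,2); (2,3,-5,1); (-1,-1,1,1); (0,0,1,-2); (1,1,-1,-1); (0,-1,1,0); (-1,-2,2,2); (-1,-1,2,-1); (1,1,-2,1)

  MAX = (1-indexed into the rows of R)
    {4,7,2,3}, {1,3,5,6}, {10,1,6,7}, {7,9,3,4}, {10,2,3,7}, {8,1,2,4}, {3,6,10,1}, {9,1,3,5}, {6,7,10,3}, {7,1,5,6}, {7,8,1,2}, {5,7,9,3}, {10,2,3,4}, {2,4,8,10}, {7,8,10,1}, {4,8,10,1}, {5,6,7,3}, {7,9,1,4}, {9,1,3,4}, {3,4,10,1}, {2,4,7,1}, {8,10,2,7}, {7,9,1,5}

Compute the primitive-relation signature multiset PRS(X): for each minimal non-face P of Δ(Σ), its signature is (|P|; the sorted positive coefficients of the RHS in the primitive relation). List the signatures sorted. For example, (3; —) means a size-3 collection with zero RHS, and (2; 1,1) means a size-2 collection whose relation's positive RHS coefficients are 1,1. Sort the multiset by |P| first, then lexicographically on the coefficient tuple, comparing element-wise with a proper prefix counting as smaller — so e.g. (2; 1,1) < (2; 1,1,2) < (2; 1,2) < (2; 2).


Δ(Σ) — 10 vertices, 17 min non-faces:

  P = {4,6}:  v_{4} + v_{6} = 0  ⇒ sig = (2; —)
  P = {9,10}:  v_{9} + v_{10} = 0  ⇒ sig = (2; —)
  P = {2,5}:  v_{2} + v_{5} = v_{7}  ⇒ sig = (2; 1)
  P = {4,5}:  v_{4} + v_{5} = v_{9}  ⇒ sig = (2; 1)
  P = {5,10}:  v_{5} + v_{10} = v_{6}  ⇒ sig = (2; 1)
  P = {6,9}:  v_{6} + v_{9} = v_{5}  ⇒ sig = (2; 1)
  P = {2,6}:  v_{2} + v_{6} = v_{7} + v_{10}  ⇒ sig = (2; 1,1)
  P = {2,9}:  v_{2} + v_{9} = v_{4} + v_{7}  ⇒ sig = (2; 1,1)
  P = {8,9}:  v_{8} + v_{9} = v_{1} + v_{2}  ⇒ sig = (2; 1,1)
  P = {5,8}:  v_{5} + v_{8} = v_{1} + v_{7} + v_{10}  ⇒ sig = (2; 1,1,1)
  P = {6,8}:  v_{6} + v_{8} = v_{1} + v_{7} + 2·v_{10}  ⇒ sig = (2; 1,1,2)
  P = {3,8}:  v_{3} + v_{8} = v_{4} + 2·v_{10}  ⇒ sig = (2; 1,2)
  P = {1,3,7}:  v_{1} + v_{3} + v_{7} = 0  ⇒ sig = (3; —)
  P = {1,2,10}:  v_{1} + v_{2} + v_{10} = v_{8}  ⇒ sig = (3; 1)
  P = {4,7,10}:  v_{4} + v_{7} + v_{10} = v_{2}  ⇒ sig = (3; 1)
  P = {1,2,3}:  v_{1} + v_{2} + v_{3} = v_{4} + v_{10}  ⇒ sig = (3; 1,1)
  P = {4,7,8}:  v_{4} + v_{7} + v_{8} = v_{1} + 2·v_{2}  ⇒ sig = (3; 1,2)

Hence PRS(X_Σ) =
    |P|=2: 12 collections, coeffs (), (), (1), (1), (1), (1), (1,1), (1,1), (1,1), (1,1,1), (1,1,2), (1,2)
    |P|=3: 5 collections, coeffs (), (1), (1), (1,1), (1,2)


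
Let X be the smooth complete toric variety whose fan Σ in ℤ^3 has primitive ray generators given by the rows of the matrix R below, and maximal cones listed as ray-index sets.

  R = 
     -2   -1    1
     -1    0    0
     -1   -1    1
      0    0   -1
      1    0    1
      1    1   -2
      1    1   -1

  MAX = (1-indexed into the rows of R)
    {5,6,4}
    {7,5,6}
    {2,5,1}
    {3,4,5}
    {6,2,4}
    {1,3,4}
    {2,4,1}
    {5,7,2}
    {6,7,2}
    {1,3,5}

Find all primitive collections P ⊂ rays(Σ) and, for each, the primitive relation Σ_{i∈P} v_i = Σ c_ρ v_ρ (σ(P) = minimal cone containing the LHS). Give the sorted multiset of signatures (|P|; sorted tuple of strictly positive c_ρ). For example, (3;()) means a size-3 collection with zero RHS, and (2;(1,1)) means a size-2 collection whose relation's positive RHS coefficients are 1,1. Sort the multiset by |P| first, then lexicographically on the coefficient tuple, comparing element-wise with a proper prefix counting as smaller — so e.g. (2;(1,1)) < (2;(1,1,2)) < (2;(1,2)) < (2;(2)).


9 minimal non-faces of Δ(Σ) (on 7 rays):

  {3,7}:  v_{3} + v_{7} = 0 — sig = (2;())
  {1,7}:  v_{1} + v_{7} = v_{2} — sig = (2;(1))
  {2,3}:  v_{2} + v_{3} = v_{1} — sig = (2;(1))
  {3,6}:  v_{3} + v_{6} = v_{4} — sig = (2;(1))
  {4,7}:  v_{4} + v_{7} = v_{6} — sig = (2;(1))
  {1,6}:  v_{1} + v_{6} = v_{2} + v_{4} — sig = (2;(1,1))
  {2,4,5}:  v_{2} + v_{4} + v_{5} = 0 — sig = (3;())
  {1,4,5}:  v_{1} + v_{4} + v_{5} = v_{3} — sig = (3;(1))
  {2,5,6}:  v_{2} + v_{5} + v_{6} = v_{7} — sig = (3;(1))

Hence PRS(X_Σ) =
{ (2;()),  (2;(1)) ×4,  (2;(1,1)),  (3;()),  (3;(1)) ×2 }


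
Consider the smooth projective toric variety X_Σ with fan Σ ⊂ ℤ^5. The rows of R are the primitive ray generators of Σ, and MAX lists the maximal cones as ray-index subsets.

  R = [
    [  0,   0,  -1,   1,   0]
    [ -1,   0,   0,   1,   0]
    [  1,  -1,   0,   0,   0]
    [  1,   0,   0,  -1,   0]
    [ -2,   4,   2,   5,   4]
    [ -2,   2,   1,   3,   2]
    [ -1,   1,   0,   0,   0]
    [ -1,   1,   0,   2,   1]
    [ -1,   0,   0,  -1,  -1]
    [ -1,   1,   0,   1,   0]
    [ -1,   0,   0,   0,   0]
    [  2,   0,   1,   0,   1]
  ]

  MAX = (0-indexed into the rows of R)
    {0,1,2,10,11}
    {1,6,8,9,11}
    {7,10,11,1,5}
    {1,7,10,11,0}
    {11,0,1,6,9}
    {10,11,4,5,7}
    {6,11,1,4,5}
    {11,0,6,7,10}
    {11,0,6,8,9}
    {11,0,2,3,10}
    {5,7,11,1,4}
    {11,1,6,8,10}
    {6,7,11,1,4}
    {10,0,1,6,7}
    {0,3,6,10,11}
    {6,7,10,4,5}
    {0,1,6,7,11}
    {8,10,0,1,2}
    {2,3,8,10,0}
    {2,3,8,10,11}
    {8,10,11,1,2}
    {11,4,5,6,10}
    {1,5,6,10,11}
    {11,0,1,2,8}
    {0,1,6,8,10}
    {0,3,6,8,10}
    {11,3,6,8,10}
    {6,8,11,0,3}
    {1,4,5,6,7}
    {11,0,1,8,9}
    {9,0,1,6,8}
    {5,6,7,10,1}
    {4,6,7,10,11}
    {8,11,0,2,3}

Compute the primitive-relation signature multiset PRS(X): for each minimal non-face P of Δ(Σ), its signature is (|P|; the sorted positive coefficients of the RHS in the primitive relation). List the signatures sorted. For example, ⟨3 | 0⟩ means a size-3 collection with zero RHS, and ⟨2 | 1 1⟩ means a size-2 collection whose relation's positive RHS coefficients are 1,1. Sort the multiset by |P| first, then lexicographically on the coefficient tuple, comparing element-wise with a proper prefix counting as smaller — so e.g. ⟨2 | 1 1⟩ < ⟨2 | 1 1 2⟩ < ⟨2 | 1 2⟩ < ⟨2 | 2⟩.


|primitive collections| = 25. Relations:

  P={1,3}:  v_{1} + v_{3} = 0  ⇒ sig = ⟨2 | 0⟩
  P={2,6}:  v_{2} + v_{6} = 0  ⇒ sig = ⟨2 | 0⟩
  P={7,8}:  v_{7} + v_{8} = v_{1} + v_{6}  ⇒ sig = ⟨2 | 1 1⟩
  P={9,10}:  v_{9} + v_{10} = v_{1} + v_{6}  ⇒ sig = ⟨2 | 1 1⟩
  P={2,4}:  v_{2} + v_{4} = v_{5} + v_{7} + v_{11}  ⇒ sig = ⟨2 | 1 1 1⟩
  P={2,5}:  v_{2} + v_{5} = v_{1} + v_{7} + v_{10} + v_{11}  ⇒ sig = ⟨2 | 1 1 1 1⟩
  P={2,7}:  v_{2} + v_{7} = v_{0} + v_{1} + v_{10} + v_{11}  ⇒ sig = ⟨2 | 1 1 1 1⟩
  P={2,9}:  v_{2} + v_{9} = v_{0} + v_{1} + v_{8} + v_{11}  ⇒ sig = ⟨2 | 1 1 1 1⟩
  P={3,5}:  v_{3} + v_{5} = v_{6} + v_{7} + v_{10} + v_{11}  ⇒ sig = ⟨2 | 1 1 1 1⟩
  P={3,7}:  v_{3} + v_{7} = v_{0} + v_{6} + v_{10} + v_{11}  ⇒ sig = ⟨2 | 1 1 1 1⟩
  P={3,9}:  v_{3} + v_{9} = v_{0} + v_{6} + v_{8} + v_{11}  ⇒ sig = ⟨2 | 1 1 1 1⟩
  P={4,8}:  v_{4} + v_{8} = v_{1} + v_{5} + 2·v_{6} + v_{11}  ⇒ sig = ⟨2 | 1 1 1 2⟩
  P={5,8}:  v_{5} + v_{8} = 2·v_{1} + 2·v_{6} + v_{10} + v_{11}  ⇒ sig = ⟨2 | 1 1 2 2⟩
  P={5,9}:  v_{5} + v_{9} = 2·v_{1} + 2·v_{6} + v_{7} + v_{11}  ⇒ sig = ⟨2 | 1 1 2 2⟩
  P={7,9}:  v_{7} + v_{9} = v_{0} + 2·v_{1} + 2·v_{6} + v_{11}  ⇒ sig = ⟨2 | 1 1 2 2⟩
  P={0,4}:  v_{0} + v_{4} = v_{6} + 3·v_{7} + v_{11}  ⇒ sig = ⟨2 | 1 1 3⟩
  P={3,4}:  v_{3} + v_{4} = 2·v_{6} + 2·v_{7} + v_{10} + 2·v_{11}  ⇒ sig = ⟨2 | 1 2 2 2⟩
  P={0,5}:  v_{0} + v_{5} = 2·v_{7}  ⇒ sig = ⟨2 | 2⟩
  P={4,9}:  v_{4} + v_{9} = 2·v_{1} + 3·v_{6} + 2·v_{7} + 2·v_{11}  ⇒ sig = ⟨2 | 2 2 2 3⟩
  P={1,4,10}:  v_{1} + v_{4} + v_{10} = 2·v_{5}  ⇒ sig = ⟨3 | 2⟩
  P={0,8,10,11}:  v_{0} + v_{8} + v_{10} + v_{11} = 0  ⇒ sig = ⟨4 | 0⟩
  P={5,6,7,11}:  v_{5} + v_{6} + v_{7} + v_{11} = v_{4}  ⇒ sig = ⟨4 | 1⟩
  P={0,1,6,8,11}:  v_{0} + v_{1} + v_{6} + v_{8} + v_{11} = v_{9}  ⇒ sig = ⟨5 | 1⟩
  P={0,1,6,10,11}:  v_{0} + v_{1} + v_{6} + v_{10} + v_{11} = v_{7}  ⇒ sig = ⟨5 | 1⟩
  P={1,6,7,10,11}:  v_{1} + v_{6} + v_{7} + v_{10} + v_{11} = v_{5}  ⇒ sig = ⟨5 | 1⟩

Sorted signature multiset PRS(X):
{ ⟨2 | 0⟩ ×2,  ⟨2 | 1 1⟩ ×2,  ⟨2 | 1 1 1⟩,  ⟨2 | 1 1 1 1⟩ ×6,  ⟨2 | 1 1 1 2⟩,  ⟨2 | 1 1 2 2⟩ ×3,  ⟨2 | 1 1 3⟩,  ⟨2 | 1 2 2 2⟩,  ⟨2 | 2⟩,  ⟨2 | 2 2 2 3⟩,  ⟨3 | 2⟩,  ⟨4 | 0⟩,  ⟨4 | 1⟩,  ⟨5 | 1⟩ ×3 }


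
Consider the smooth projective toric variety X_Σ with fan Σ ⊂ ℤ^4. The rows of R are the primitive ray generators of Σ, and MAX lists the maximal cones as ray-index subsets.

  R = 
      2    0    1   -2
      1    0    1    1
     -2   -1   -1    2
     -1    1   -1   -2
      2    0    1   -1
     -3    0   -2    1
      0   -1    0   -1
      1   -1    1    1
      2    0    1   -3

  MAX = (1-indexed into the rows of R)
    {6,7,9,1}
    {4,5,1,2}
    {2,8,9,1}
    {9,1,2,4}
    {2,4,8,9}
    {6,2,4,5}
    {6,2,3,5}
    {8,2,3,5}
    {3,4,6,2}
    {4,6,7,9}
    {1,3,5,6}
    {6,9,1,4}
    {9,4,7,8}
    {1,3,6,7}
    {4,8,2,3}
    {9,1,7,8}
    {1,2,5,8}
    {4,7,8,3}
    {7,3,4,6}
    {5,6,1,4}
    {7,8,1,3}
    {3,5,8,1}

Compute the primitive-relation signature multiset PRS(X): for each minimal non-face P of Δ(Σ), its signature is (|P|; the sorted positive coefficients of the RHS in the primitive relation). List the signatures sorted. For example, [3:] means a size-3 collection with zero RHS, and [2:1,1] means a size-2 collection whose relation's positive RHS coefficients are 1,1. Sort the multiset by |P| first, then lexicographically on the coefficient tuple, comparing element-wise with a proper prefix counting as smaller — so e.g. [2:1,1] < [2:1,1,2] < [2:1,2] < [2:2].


|primitive collections| = 13. Relations:

  • {3,9}:  v_{3} + v_{9} = v_{7}  ⇒ sig = [2:1]
  • {6,8}:  v_{6} + v_{8} = v_{3}  ⇒ sig = [2:1]
  • {2,7}:  v_{2} + v_{7} = v_{4} + 2·v_{8}  ⇒ sig = [2:1,2]
  • {5,7}:  v_{5} + v_{7} = 2·v_{1} + v_{3}  ⇒ sig = [2:1,2]
  • {5,9}:  v_{5} + v_{9} = 2·v_{1}  ⇒ sig = [2:2]
  • {1,2,6}:  v_{1} + v_{2} + v_{6} = 0  ⇒ sig = [3:]
  • {1,2,3}:  v_{1} + v_{2} + v_{3} = v_{8}  ⇒ sig = [3:1]
  • {1,4,8}:  v_{1} + v_{4} + v_{8} = v_{9}  ⇒ sig = [3:1]
  • {4,5,8}:  v_{4} + v_{5} + v_{8} = v_{1}  ⇒ sig = [3:1]
  • {1,3,4}:  v_{1} + v_{3} + v_{4} = v_{6} + v_{9}  ⇒ sig = [3:1,1]
  • {2,6,9}:  v_{2} + v_{6} + v_{9} = v_{4} + v_{8}  ⇒ sig = [3:1,1]
  • {3,4,5}:  v_{3} + v_{4} + v_{5} = v_{1} + v_{6}  ⇒ sig = [3:1,1]
  • {1,4,7}:  v_{1} + v_{4} + v_{7} = v_{6} + 2·v_{9}  ⇒ sig = [3:1,2]

Sorted signature multiset PRS(X):
{ [2:1] ×2,  [2:1,2] ×2,  [2:2],  [3:],  [3:1] ×3,  [3:1,1] ×3,  [3:1,2] }


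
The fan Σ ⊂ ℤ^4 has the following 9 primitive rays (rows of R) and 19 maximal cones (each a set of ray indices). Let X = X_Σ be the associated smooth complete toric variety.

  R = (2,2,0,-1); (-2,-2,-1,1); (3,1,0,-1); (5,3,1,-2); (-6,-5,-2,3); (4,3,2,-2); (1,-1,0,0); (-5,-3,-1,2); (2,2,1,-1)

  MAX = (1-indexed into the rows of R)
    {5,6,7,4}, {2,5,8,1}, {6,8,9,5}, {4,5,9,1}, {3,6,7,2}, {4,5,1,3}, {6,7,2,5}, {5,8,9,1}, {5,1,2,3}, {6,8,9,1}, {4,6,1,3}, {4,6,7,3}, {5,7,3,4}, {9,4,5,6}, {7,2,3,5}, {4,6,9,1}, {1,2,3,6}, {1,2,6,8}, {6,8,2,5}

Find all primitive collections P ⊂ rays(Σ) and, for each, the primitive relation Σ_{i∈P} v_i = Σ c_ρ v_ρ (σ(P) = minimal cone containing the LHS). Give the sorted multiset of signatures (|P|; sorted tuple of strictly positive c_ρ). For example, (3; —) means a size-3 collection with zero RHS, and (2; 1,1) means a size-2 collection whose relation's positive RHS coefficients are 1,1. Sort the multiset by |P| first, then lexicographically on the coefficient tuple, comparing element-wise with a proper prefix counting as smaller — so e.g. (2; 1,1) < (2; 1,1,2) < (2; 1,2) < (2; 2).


Σ has 10 primitive collections:

  P={2,9}:  v_{2} + v_{9} = 0 — sig = (2; —)
  P={4,8}:  v_{4} + v_{8} = 0 — sig = (2; —)
  P={1,7}:  v_{1} + v_{7} = v_{3} — sig = (2; 1)
  P={2,4}:  v_{2} + v_{4} = v_{3} — sig = (2; 1)
  P={3,8}:  v_{3} + v_{8} = v_{2} — sig = (2; 1)
  P={3,9}:  v_{3} + v_{9} = v_{4} — sig = (2; 1)
  P={7,8}:  v_{7} + v_{8} = v_{2} + v_{5} + v_{6} — sig = (2; 1,1,1)
  P={7,9}:  v_{7} + v_{9} = v_{4} + v_{5} + v_{6} — sig = (2; 1,1,1)
  P={1,5,6}:  v_{1} + v_{5} + v_{6} = 0 — sig = (3; —)
  P={3,5,6}:  v_{3} + v_{5} + v_{6} = v_{7} — sig = (3; 1)

Hence PRS(X_Σ) =
{ (2; —) ×2,  (2; 1) ×4,  (2; 1,1,1) ×2,  (3; —),  (3; 1) }


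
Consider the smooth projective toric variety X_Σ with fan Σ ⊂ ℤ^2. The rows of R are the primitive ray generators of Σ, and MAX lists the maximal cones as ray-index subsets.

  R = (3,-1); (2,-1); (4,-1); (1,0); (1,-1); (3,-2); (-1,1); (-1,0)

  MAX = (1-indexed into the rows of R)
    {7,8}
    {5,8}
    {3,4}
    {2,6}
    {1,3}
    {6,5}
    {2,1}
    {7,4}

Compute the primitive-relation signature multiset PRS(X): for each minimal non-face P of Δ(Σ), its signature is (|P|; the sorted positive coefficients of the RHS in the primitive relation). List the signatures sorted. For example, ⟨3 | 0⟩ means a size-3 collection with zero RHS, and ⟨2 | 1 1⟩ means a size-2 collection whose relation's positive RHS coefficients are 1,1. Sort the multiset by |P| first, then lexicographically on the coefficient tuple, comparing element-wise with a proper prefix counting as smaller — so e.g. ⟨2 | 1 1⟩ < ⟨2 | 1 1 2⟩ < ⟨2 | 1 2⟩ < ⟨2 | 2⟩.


Minimal non-faces — 20 found among 8 rays, 8 max cones:

  • {4,8}:  v_{4} + v_{8} = 0  ⟹  sig = ⟨2 | 0⟩
  • {5,7}:  v_{5} + v_{7} = 0  ⟹  sig = ⟨2 | 0⟩
  • {1,4}:  v_{1} + v_{4} = v_{3}  ⟹  sig = ⟨2 | 1⟩
  • {1,8}:  v_{1} + v_{8} = v_{2}  ⟹  sig = ⟨2 | 1⟩
  • {2,4}:  v_{2} + v_{4} = v_{1}  ⟹  sig = ⟨2 | 1⟩
  • {2,5}:  v_{2} + v_{5} = v_{6}  ⟹  sig = ⟨2 | 1⟩
  • {2,7}:  v_{2} + v_{7} = v_{4}  ⟹  sig = ⟨2 | 1⟩
  • {2,8}:  v_{2} + v_{8} = v_{5}  ⟹  sig = ⟨2 | 1⟩
  • {3,8}:  v_{3} + v_{8} = v_{1}  ⟹  sig = ⟨2 | 1⟩
  • {4,5}:  v_{4} + v_{5} = v_{2}  ⟹  sig = ⟨2 | 1⟩
  • {6,7}:  v_{6} + v_{7} = v_{2}  ⟹  sig = ⟨2 | 1⟩
  • {3,5}:  v_{3} + v_{5} = v_{1} + v_{2}  ⟹  sig = ⟨2 | 1 1⟩
  • {3,6}:  v_{3} + v_{6} = v_{1} + 2·v_{2}  ⟹  sig = ⟨2 | 1 2⟩
  • {1,5}:  v_{1} + v_{5} = 2·v_{2}  ⟹  sig = ⟨2 | 2⟩
  • {1,7}:  v_{1} + v_{7} = 2·v_{4}  ⟹  sig = ⟨2 | 2⟩
  • {2,3}:  v_{2} + v_{3} = 2·v_{1}  ⟹  sig = ⟨2 | 2⟩
  • {4,6}:  v_{4} + v_{6} = 2·v_{2}  ⟹  sig = ⟨2 | 2⟩
  • {6,8}:  v_{6} + v_{8} = 2·v_{5}  ⟹  sig = ⟨2 | 2⟩
  • {1,6}:  v_{1} + v_{6} = 3·v_{2}  ⟹  sig = ⟨2 | 3⟩
  • {3,7}:  v_{3} + v_{7} = 3·v_{4}  ⟹  sig = ⟨2 | 3⟩

so the primitive-relation signature multiset is
    |P|=2: 20 collections, coeffs (), (), (1), (1), (1), (1), (1), (1), (1), (1), (1), (1,1), (1,2), (2), (2), (2), (2), (2), (3), (3)


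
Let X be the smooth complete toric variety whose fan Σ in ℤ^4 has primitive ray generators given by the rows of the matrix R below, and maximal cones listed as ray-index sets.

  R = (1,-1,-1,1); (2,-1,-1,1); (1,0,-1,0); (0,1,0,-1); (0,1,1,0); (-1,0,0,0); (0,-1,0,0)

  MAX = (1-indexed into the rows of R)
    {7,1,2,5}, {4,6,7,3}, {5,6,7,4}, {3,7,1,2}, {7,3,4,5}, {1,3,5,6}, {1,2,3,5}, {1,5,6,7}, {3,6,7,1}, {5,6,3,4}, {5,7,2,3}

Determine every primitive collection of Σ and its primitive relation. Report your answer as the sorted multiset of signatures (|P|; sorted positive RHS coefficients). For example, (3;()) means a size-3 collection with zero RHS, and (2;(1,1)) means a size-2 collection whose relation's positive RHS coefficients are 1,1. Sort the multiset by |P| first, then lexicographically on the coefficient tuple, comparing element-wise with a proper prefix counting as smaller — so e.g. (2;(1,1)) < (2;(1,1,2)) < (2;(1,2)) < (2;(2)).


Primitive collections (5):

  • {1,4}:  v_{1} + v_{4} = v_{3}  ⟹  sig = (2;(1))
  • {2,6}:  v_{2} + v_{6} = v_{1}  ⟹  sig = (2;(1))
  • {2,4}:  v_{2} + v_{4} = 2·v_{3} + v_{5} + v_{7}  ⟹  sig = (2;(1,1,2))
  • {3,5,6,7}:  v_{3} + v_{5} + v_{6} + v_{7} = 0  ⟹  sig = (4;())
  • {1,3,5,7}:  v_{1} + v_{3} + v_{5} + v_{7} = v_{2}  ⟹  sig = (4;(1))

Signatures (|P|; sorted positive RHS coefficients), sorted:
    |P|=2: 3 collections, coeffs (1), (1), (1,1,2)
    |P|=4: 2 collections, coeffs (), (1)


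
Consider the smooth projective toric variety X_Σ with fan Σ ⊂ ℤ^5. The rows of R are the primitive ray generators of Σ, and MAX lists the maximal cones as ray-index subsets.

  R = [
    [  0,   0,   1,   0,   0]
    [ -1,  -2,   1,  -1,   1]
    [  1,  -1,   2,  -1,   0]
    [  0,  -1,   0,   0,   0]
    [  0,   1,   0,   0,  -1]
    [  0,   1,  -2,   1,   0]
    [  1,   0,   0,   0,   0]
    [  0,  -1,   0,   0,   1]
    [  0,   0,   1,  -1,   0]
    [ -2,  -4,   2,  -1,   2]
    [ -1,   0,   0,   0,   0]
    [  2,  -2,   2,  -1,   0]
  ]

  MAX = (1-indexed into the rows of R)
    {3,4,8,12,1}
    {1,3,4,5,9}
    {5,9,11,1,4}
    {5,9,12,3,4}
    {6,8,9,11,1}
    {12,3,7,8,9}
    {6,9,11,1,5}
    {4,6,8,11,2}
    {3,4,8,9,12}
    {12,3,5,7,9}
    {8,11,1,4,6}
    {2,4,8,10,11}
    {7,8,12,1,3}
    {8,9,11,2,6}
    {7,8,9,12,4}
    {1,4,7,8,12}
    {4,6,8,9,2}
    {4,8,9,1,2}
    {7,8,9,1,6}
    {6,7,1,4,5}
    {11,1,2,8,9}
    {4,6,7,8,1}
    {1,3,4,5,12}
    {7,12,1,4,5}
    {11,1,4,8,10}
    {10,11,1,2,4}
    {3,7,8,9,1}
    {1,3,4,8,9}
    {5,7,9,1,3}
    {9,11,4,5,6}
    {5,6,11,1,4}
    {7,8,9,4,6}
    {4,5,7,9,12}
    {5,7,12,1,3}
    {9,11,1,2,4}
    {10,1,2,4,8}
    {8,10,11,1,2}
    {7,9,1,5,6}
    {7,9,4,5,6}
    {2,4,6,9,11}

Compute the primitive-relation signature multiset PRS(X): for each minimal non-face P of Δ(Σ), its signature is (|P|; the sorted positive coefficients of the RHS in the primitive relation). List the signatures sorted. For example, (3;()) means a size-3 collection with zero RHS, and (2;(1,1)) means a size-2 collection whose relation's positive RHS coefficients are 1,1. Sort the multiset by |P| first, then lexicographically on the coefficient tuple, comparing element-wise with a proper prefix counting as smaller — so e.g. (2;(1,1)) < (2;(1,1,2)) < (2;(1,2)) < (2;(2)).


|primitive collections| = 23. Relations:

  P = {5,8}:  v_{5} + v_{8} = 0  ⇒ sig = (2;())
  P = {7,11}:  v_{7} + v_{11} = 0  ⇒ sig = (2;())
  P = {3,6}:  v_{3} + v_{6} = v_{7}  ⇒ sig = (2;(1))
  P = {11,12}:  v_{11} + v_{12} = v_{3} + v_{4}  ⇒ sig = (2;(1,1))
  P = {2,5}:  v_{2} + v_{5} = v_{4} + v_{9} + v_{11}  ⇒ sig = (2;(1,1,1))
  P = {2,7}:  v_{2} + v_{7} = v_{4} + v_{8} + v_{9}  ⇒ sig = (2;(1,1,1))
  P = {3,11}:  v_{3} + v_{11} = v_{1} + v_{4} + v_{9}  ⇒ sig = (2;(1,1,1))
  P = {5,10}:  v_{5} + v_{10} = v_{1} + v_{2} + v_{4} + v_{11}  ⇒ sig = (2;(1,1,1,1))
  P = {7,10}:  v_{7} + v_{10} = v_{1} + v_{2} + v_{4} + v_{8}  ⇒ sig = (2;(1,1,1,1))
  P = {2,12}:  v_{2} + v_{12} = v_{3} + 2·v_{4} + v_{8} + v_{9}  ⇒ sig = (2;(1,1,1,2))
  P = {3,10}:  v_{3} + v_{10} = 2·v_{1} + v_{2} + 2·v_{4} + v_{8} + v_{9}  ⇒ sig = (2;(1,1,1,2,2))
  P = {2,3}:  v_{2} + v_{3} = v_{1} + 2·v_{4} + v_{8} + 2·v_{9}  ⇒ sig = (2;(1,1,2,2))
  P = {6,12}:  v_{6} + v_{12} = v_{4} + 2·v_{7}  ⇒ sig = (2;(1,2))
  P = {9,10}:  v_{9} + v_{10} = v_{1} + 2·v_{2}  ⇒ sig = (2;(1,2))
  P = {6,10}:  v_{6} + v_{10} = v_{4} + 2·v_{8} + 2·v_{11}  ⇒ sig = (2;(1,2,2))
  P = {10,12}:  v_{10} + v_{12} = 2·v_{1} + 4·v_{4} + 2·v_{8} + 2·v_{9}  ⇒ sig = (2;(2,2,2,4))
  P = {3,4,7}:  v_{3} + v_{4} + v_{7} = v_{12}  ⇒ sig = (3;(1))
  P = {1,2,6}:  v_{1} + v_{2} + v_{6} = v_{8} + v_{11}  ⇒ sig = (3;(1,1))
  P = {1,9,12}:  v_{1} + v_{9} + v_{12} = 2·v_{3}  ⇒ sig = (3;(2))
  P = {1,4,6,9}:  v_{1} + v_{4} + v_{6} + v_{9} = 0  ⇒ sig = (4;())
  P = {1,4,7,9}:  v_{1} + v_{4} + v_{7} + v_{9} = v_{3}  ⇒ sig = (4;(1))
  P = {4,8,9,11}:  v_{4} + v_{8} + v_{9} + v_{11} = v_{2}  ⇒ sig = (4;(1))
  P = {1,2,4,8,11}:  v_{1} + v_{2} + v_{4} + v_{8} + v_{11} = v_{10}  ⇒ sig = (5;(1))

so the primitive-relation signature multiset is
[(2;()), (2;()), (2;(1)), (2;(1,1)), (2;(1,1,1)), (2;(1,1,1)), (2;(1,1,1)), (2;(1,1,1,1)), (2;(1,1,1,1)), (2;(1,1,1,2)), (2;(1,1,1,2,2)), (2;(1,1,2,2)), (2;(1,2)), (2;(1,2)), (2;(1,2,2)), (2;(2,2,2,4)), (3;(1)), (3;(1,1)), (3;(2)), (4;()), (4;(1)), (4;(1)), (5;(1))]


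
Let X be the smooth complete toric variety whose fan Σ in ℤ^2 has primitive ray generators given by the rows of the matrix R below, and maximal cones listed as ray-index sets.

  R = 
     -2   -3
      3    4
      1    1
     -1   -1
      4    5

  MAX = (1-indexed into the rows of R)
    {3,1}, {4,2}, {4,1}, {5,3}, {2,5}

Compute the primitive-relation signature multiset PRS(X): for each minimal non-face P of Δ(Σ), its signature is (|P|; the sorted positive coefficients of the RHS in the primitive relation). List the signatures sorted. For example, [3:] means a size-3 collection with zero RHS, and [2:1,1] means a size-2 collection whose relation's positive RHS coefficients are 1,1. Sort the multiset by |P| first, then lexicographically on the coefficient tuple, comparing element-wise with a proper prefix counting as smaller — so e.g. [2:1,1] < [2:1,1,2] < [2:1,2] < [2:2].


|primitive collections| = 5. Relations:

  • {3,4}:  v_{3} + v_{4} = 0  ⟹  sig = [2:]
  • {1,2}:  v_{1} + v_{2} = v_{3}  ⟹  sig = [2:1]
  • {2,3}:  v_{2} + v_{3} = v_{5}  ⟹  sig = [2:1]
  • {4,5}:  v_{4} + v_{5} = v_{2}  ⟹  sig = [2:1]
  • {1,5}:  v_{1} + v_{5} = 2·v_{3}  ⟹  sig = [2:2]

Signatures (|P|; sorted positive RHS coefficients), sorted:
{ [2:],  [2:1] ×3,  [2:2] }


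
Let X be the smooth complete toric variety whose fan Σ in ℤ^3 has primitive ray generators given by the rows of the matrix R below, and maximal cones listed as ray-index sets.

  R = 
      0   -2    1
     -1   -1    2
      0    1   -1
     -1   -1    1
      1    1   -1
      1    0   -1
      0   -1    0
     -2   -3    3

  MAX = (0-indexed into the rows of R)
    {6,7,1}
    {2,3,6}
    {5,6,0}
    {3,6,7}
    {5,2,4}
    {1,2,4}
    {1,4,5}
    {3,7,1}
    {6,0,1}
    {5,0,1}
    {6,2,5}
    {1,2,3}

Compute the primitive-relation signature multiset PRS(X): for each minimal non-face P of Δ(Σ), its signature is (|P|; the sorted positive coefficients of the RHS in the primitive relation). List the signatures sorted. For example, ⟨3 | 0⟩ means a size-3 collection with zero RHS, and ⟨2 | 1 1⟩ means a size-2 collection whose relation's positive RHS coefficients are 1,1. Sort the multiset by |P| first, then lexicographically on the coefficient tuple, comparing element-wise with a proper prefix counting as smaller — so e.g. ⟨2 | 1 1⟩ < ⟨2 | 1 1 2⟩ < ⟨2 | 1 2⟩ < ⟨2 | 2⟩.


Minimal non-faces — 14 found among 8 rays, 12 max cones:

  P={3,4}:  v_{3} + v_{4} = 0  ⟹  sig = ⟨2 | 0⟩
  P={0,2}:  v_{0} + v_{2} = v_{6}  ⟹  sig = ⟨2 | 1⟩
  P={3,5}:  v_{3} + v_{5} = v_{6}  ⟹  sig = ⟨2 | 1⟩
  P={4,6}:  v_{4} + v_{6} = v_{5}  ⟹  sig = ⟨2 | 1⟩
  P={4,7}:  v_{4} + v_{7} = v_{1} + v_{6}  ⟹  sig = ⟨2 | 1 1⟩
  P={0,3}:  v_{0} + v_{3} = v_{1} + 2·v_{6}  ⟹  sig = ⟨2 | 1 2⟩
  P={0,4}:  v_{0} + v_{4} = v_{1} + 2·v_{5}  ⟹  sig = ⟨2 | 1 2⟩
  P={5,7}:  v_{5} + v_{7} = v_{1} + 2·v_{6}  ⟹  sig = ⟨2 | 1 2⟩
  P={2,7}:  v_{2} + v_{7} = 2·v_{3}  ⟹  sig = ⟨2 | 2⟩
  P={0,7}:  v_{0} + v_{7} = 2·v_{1} + 3·v_{6}  ⟹  sig = ⟨2 | 2 3⟩
  P={1,2,5}:  v_{1} + v_{2} + v_{5} = 0  ⟹  sig = ⟨3 | 0⟩
  P={1,2,6}:  v_{1} + v_{2} + v_{6} = v_{3}  ⟹  sig = ⟨3 | 1⟩
  P={1,3,6}:  v_{1} + v_{3} + v_{6} = v_{7}  ⟹  sig = ⟨3 | 1⟩
  P={1,5,6}:  v_{1} + v_{5} + v_{6} = v_{0}  ⟹  sig = ⟨3 | 1⟩

Sorted signature multiset PRS(X):
    ⟨2 | 0⟩
    ⟨2 | 1⟩
    ⟨2 | 1⟩
    ⟨2 | 1⟩
    ⟨2 | 1 1⟩
    ⟨2 | 1 2⟩
    ⟨2 | 1 2⟩
    ⟨2 | 1 2⟩
    ⟨2 | 2⟩
    ⟨2 | 2 3⟩
    ⟨3 | 0⟩
    ⟨3 | 1⟩
    ⟨3 | 1⟩
    ⟨3 | 1⟩


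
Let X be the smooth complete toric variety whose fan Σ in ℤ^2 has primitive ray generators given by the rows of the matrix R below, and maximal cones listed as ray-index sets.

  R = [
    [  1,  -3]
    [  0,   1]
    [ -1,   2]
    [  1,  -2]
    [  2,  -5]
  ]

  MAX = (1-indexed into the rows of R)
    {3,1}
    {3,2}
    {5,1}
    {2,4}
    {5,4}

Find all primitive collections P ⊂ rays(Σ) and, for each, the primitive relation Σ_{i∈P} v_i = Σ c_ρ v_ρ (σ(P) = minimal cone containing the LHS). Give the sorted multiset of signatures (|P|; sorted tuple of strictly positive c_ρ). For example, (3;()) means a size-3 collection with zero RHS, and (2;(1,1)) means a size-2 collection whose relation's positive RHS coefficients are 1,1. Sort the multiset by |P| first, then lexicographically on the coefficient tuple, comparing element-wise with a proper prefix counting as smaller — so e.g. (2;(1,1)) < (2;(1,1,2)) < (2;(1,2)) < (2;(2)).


Minimal non-faces — 5 found among 5 rays, 5 max cones:

  • {3,4}:  v_{3} + v_{4} = 0 — sig = (2;())
  • {1,2}:  v_{1} + v_{2} = v_{4} — sig = (2;(1))
  • {1,4}:  v_{1} + v_{4} = v_{5} — sig = (2;(1))
  • {3,5}:  v_{3} + v_{5} = v_{1} — sig = (2;(1))
  • {2,5}:  v_{2} + v_{5} = 2·v_{4} — sig = (2;(2))

so the primitive-relation signature multiset is
    (2;())
    (2;(1))
    (2;(1))
    (2;(1))
    (2;(2))


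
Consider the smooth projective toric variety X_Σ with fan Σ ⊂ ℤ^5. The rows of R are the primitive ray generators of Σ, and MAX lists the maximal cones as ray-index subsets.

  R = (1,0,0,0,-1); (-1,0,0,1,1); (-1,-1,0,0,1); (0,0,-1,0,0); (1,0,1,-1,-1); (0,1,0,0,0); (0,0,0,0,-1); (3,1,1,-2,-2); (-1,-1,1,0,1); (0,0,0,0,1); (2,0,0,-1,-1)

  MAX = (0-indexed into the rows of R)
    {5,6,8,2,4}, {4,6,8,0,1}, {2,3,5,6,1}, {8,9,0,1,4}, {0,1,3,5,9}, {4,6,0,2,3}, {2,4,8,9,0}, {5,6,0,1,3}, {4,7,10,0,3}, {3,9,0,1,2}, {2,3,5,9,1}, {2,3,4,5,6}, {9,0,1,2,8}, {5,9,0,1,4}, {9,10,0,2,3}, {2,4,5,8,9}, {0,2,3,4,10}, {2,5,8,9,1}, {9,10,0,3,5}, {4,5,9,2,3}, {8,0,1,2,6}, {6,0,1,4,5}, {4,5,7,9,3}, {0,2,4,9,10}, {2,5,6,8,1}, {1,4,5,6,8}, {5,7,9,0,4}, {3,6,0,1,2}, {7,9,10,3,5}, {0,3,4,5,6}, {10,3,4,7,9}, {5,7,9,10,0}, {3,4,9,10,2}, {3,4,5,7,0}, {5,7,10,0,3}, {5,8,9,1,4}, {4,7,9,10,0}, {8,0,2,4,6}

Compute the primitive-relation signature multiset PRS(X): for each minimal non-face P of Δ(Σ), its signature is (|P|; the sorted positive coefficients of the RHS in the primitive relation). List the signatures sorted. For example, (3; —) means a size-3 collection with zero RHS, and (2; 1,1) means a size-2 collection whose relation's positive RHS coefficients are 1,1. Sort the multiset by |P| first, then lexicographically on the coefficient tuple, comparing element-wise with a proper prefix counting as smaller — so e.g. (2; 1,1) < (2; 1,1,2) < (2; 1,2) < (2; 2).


Σ has 17 primitive collections:

  {6,9}:  v_{6} + v_{9} = 0  ⟹  sig = (2; —)
  {3,8}:  v_{3} + v_{8} = v_{2}  ⟹  sig = (2; 1)
  {1,10}:  v_{1} + v_{10} = v_{0} + v_{9}  ⟹  sig = (2; 1,1)
  {6,10}:  v_{6} + v_{10} = v_{0} + v_{3} + v_{4}  ⟹  sig = (2; 1,1,1)
  {1,7}:  v_{1} + v_{7} = v_{0} + v_{4} + v_{5} + v_{9}  ⟹  sig = (2; 1,1,1,1)
  {8,10}:  v_{8} + v_{10} = v_{0} + v_{2} + v_{4} + v_{9}  ⟹  sig = (2; 1,1,1,1)
  {6,7}:  v_{6} + v_{7} = v_{0} + v_{3} + 2·v_{4} + v_{5}  ⟹  sig = (2; 1,1,1,2)
  {2,7}:  v_{2} + v_{7} = v_{3} + 2·v_{4} + v_{9}  ⟹  sig = (2; 1,1,2)
  {7,8}:  v_{7} + v_{8} = 2·v_{4} + v_{9}  ⟹  sig = (2; 1,2)
  {0,2,5}:  v_{0} + v_{2} + v_{5} = 0  ⟹  sig = (3; —)
  {1,3,4}:  v_{1} + v_{3} + v_{4} = 0  ⟹  sig = (3; —)
  {1,2,4}:  v_{1} + v_{2} + v_{4} = v_{8}  ⟹  sig = (3; 1)
  {4,5,10}:  v_{4} + v_{5} + v_{10} = v_{7}  ⟹  sig = (3; 1)
  {0,5,8}:  v_{0} + v_{5} + v_{8} = v_{1} + v_{4}  ⟹  sig = (3; 1,1)
  {2,5,10}:  v_{2} + v_{5} + v_{10} = v_{3} + v_{4} + v_{9}  ⟹  sig = (3; 1,1,1)
  {0,3,4,9}:  v_{0} + v_{3} + v_{4} + v_{9} = v_{10}  ⟹  sig = (4; 1)
  {0,3,7,9}:  v_{0} + v_{3} + v_{7} + v_{9} = v_{5} + 2·v_{10}  ⟹  sig = (4; 1,2)

Hence PRS(X_Σ) =
[(2; —), (2; 1), (2; 1,1), (2; 1,1,1), (2; 1,1,1,1), (2; 1,1,1,1), (2; 1,1,1,2), (2; 1,1,2), (2; 1,2), (3; —), (3; —), (3; 1), (3; 1), (3; 1,1), (3; 1,1,1), (4; 1), (4; 1,2)]
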